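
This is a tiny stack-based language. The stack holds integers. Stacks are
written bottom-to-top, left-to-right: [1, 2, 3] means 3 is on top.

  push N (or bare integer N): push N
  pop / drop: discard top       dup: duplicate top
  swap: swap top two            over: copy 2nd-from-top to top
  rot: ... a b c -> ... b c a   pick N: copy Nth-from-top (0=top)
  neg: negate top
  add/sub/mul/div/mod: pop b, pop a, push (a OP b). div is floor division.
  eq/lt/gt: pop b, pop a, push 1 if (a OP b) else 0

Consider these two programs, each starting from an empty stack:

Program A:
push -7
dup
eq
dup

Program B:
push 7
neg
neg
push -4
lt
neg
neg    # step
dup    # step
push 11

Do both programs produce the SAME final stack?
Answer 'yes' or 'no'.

Answer: no

Derivation:
Program A trace:
  After 'push -7': [-7]
  After 'dup': [-7, -7]
  After 'eq': [1]
  After 'dup': [1, 1]
Program A final stack: [1, 1]

Program B trace:
  After 'push 7': [7]
  After 'neg': [-7]
  After 'neg': [7]
  After 'push -4': [7, -4]
  After 'lt': [0]
  After 'neg': [0]
  After 'neg': [0]
  After 'dup': [0, 0]
  After 'push 11': [0, 0, 11]
Program B final stack: [0, 0, 11]
Same: no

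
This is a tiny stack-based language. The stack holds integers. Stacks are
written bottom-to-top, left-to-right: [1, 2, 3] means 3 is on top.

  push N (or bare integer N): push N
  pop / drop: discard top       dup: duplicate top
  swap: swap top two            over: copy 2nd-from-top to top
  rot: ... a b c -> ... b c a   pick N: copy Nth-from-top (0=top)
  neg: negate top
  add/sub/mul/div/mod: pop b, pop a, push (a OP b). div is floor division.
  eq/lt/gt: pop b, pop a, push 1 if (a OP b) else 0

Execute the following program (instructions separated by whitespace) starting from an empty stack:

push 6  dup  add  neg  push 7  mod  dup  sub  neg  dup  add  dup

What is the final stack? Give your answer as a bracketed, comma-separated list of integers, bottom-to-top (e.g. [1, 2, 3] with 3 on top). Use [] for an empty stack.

Answer: [0, 0]

Derivation:
After 'push 6': [6]
After 'dup': [6, 6]
After 'add': [12]
After 'neg': [-12]
After 'push 7': [-12, 7]
After 'mod': [2]
After 'dup': [2, 2]
After 'sub': [0]
After 'neg': [0]
After 'dup': [0, 0]
After 'add': [0]
After 'dup': [0, 0]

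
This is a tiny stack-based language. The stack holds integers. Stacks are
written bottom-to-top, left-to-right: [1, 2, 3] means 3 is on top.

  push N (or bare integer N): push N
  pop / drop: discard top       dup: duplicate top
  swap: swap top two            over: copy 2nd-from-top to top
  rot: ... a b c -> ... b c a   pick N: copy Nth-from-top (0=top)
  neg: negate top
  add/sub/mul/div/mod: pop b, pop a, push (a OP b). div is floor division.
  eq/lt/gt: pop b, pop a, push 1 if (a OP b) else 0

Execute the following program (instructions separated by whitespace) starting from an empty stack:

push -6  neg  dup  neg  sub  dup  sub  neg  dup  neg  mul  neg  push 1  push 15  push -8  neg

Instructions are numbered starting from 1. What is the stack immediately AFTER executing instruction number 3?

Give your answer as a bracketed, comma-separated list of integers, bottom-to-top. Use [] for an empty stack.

Answer: [6, 6]

Derivation:
Step 1 ('push -6'): [-6]
Step 2 ('neg'): [6]
Step 3 ('dup'): [6, 6]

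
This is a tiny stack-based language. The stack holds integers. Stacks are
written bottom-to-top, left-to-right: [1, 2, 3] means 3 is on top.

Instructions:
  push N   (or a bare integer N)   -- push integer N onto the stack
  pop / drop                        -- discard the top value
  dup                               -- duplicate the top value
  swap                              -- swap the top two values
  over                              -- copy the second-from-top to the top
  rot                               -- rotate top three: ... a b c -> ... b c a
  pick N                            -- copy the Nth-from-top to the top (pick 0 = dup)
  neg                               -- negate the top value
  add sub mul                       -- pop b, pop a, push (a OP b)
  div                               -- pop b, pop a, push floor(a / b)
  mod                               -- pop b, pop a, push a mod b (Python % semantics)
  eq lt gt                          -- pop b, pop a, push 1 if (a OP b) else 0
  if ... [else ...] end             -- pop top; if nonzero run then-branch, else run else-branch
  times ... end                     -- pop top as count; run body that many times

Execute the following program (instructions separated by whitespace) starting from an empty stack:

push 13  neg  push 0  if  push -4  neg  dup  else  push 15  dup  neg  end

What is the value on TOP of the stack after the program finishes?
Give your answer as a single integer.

After 'push 13': [13]
After 'neg': [-13]
After 'push 0': [-13, 0]
After 'if': [-13]
After 'push 15': [-13, 15]
After 'dup': [-13, 15, 15]
After 'neg': [-13, 15, -15]

Answer: -15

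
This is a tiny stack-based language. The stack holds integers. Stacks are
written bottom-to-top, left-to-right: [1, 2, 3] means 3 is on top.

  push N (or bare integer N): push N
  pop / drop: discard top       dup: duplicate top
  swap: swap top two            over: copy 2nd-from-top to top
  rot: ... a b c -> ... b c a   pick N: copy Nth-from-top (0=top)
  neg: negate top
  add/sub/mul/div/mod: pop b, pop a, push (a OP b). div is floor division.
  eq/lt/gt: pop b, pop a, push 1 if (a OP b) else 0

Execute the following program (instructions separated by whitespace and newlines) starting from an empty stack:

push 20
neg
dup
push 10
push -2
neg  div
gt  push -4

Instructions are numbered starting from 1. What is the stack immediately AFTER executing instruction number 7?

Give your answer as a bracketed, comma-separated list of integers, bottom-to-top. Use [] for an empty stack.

Answer: [-20, -20, 5]

Derivation:
Step 1 ('push 20'): [20]
Step 2 ('neg'): [-20]
Step 3 ('dup'): [-20, -20]
Step 4 ('push 10'): [-20, -20, 10]
Step 5 ('push -2'): [-20, -20, 10, -2]
Step 6 ('neg'): [-20, -20, 10, 2]
Step 7 ('div'): [-20, -20, 5]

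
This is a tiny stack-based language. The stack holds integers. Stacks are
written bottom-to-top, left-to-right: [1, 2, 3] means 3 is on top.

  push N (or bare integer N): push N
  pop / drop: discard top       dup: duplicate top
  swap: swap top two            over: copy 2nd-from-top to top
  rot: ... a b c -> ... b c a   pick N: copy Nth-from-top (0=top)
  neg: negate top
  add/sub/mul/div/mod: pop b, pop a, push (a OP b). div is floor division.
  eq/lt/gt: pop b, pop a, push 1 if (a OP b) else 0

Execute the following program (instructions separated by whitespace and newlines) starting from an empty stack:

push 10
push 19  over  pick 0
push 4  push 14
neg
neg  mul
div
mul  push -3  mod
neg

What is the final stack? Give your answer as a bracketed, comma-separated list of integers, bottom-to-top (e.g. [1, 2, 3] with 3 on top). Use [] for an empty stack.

Answer: [10, 19, 0]

Derivation:
After 'push 10': [10]
After 'push 19': [10, 19]
After 'over': [10, 19, 10]
After 'pick 0': [10, 19, 10, 10]
After 'push 4': [10, 19, 10, 10, 4]
After 'push 14': [10, 19, 10, 10, 4, 14]
After 'neg': [10, 19, 10, 10, 4, -14]
After 'neg': [10, 19, 10, 10, 4, 14]
After 'mul': [10, 19, 10, 10, 56]
After 'div': [10, 19, 10, 0]
After 'mul': [10, 19, 0]
After 'push -3': [10, 19, 0, -3]
After 'mod': [10, 19, 0]
After 'neg': [10, 19, 0]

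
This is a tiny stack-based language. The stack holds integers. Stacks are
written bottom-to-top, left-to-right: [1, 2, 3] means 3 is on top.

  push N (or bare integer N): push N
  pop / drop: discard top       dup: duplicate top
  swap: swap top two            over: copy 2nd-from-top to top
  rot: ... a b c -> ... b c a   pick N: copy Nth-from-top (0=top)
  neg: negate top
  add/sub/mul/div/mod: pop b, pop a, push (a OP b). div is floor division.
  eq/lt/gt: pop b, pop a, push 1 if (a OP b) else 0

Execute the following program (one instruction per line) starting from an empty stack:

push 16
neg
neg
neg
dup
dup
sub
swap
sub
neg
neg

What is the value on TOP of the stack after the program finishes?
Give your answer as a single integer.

Answer: 16

Derivation:
After 'push 16': [16]
After 'neg': [-16]
After 'neg': [16]
After 'neg': [-16]
After 'dup': [-16, -16]
After 'dup': [-16, -16, -16]
After 'sub': [-16, 0]
After 'swap': [0, -16]
After 'sub': [16]
After 'neg': [-16]
After 'neg': [16]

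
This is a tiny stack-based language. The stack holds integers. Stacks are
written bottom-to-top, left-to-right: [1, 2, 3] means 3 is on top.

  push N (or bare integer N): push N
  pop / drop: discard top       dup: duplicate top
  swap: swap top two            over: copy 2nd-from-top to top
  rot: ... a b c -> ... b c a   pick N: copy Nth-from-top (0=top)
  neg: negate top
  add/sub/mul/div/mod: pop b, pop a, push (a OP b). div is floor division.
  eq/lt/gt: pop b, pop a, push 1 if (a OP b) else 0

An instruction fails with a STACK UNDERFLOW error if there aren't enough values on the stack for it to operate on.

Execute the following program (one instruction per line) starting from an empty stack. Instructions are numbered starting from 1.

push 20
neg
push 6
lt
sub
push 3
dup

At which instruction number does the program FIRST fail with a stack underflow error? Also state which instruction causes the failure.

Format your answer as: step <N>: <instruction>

Step 1 ('push 20'): stack = [20], depth = 1
Step 2 ('neg'): stack = [-20], depth = 1
Step 3 ('push 6'): stack = [-20, 6], depth = 2
Step 4 ('lt'): stack = [1], depth = 1
Step 5 ('sub'): needs 2 value(s) but depth is 1 — STACK UNDERFLOW

Answer: step 5: sub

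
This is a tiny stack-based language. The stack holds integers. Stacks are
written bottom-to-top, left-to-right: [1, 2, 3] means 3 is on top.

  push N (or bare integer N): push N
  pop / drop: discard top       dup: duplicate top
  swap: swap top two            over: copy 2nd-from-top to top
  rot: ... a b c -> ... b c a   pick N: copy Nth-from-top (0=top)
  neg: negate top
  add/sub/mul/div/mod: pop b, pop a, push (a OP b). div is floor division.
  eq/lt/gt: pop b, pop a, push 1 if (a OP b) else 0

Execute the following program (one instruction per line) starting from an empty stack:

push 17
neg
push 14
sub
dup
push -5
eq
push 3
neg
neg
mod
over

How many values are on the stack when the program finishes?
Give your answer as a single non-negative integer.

After 'push 17': stack = [17] (depth 1)
After 'neg': stack = [-17] (depth 1)
After 'push 14': stack = [-17, 14] (depth 2)
After 'sub': stack = [-31] (depth 1)
After 'dup': stack = [-31, -31] (depth 2)
After 'push -5': stack = [-31, -31, -5] (depth 3)
After 'eq': stack = [-31, 0] (depth 2)
After 'push 3': stack = [-31, 0, 3] (depth 3)
After 'neg': stack = [-31, 0, -3] (depth 3)
After 'neg': stack = [-31, 0, 3] (depth 3)
After 'mod': stack = [-31, 0] (depth 2)
After 'over': stack = [-31, 0, -31] (depth 3)

Answer: 3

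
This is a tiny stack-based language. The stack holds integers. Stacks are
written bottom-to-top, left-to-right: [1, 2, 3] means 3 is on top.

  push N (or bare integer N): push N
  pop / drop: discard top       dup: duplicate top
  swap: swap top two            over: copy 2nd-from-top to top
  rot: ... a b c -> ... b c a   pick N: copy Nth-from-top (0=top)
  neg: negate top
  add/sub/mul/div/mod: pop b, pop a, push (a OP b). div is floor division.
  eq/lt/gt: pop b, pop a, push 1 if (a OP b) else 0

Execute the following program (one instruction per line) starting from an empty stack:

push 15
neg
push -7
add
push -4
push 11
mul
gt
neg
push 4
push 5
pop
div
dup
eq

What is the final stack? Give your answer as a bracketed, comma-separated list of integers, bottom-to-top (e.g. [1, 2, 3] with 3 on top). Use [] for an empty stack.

Answer: [1]

Derivation:
After 'push 15': [15]
After 'neg': [-15]
After 'push -7': [-15, -7]
After 'add': [-22]
After 'push -4': [-22, -4]
After 'push 11': [-22, -4, 11]
After 'mul': [-22, -44]
After 'gt': [1]
After 'neg': [-1]
After 'push 4': [-1, 4]
After 'push 5': [-1, 4, 5]
After 'pop': [-1, 4]
After 'div': [-1]
After 'dup': [-1, -1]
After 'eq': [1]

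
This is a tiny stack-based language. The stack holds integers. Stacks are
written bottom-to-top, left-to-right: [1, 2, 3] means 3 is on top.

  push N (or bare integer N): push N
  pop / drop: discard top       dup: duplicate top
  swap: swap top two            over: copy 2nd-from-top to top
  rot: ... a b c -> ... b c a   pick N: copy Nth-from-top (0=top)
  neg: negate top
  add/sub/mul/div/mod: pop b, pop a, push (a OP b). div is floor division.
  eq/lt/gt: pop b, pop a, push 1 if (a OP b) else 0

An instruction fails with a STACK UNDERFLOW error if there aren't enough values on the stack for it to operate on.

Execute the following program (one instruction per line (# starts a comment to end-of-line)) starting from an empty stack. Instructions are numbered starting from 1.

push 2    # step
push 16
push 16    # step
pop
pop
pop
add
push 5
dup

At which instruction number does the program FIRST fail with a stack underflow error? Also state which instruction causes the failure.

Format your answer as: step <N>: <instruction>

Step 1 ('push 2'): stack = [2], depth = 1
Step 2 ('push 16'): stack = [2, 16], depth = 2
Step 3 ('push 16'): stack = [2, 16, 16], depth = 3
Step 4 ('pop'): stack = [2, 16], depth = 2
Step 5 ('pop'): stack = [2], depth = 1
Step 6 ('pop'): stack = [], depth = 0
Step 7 ('add'): needs 2 value(s) but depth is 0 — STACK UNDERFLOW

Answer: step 7: add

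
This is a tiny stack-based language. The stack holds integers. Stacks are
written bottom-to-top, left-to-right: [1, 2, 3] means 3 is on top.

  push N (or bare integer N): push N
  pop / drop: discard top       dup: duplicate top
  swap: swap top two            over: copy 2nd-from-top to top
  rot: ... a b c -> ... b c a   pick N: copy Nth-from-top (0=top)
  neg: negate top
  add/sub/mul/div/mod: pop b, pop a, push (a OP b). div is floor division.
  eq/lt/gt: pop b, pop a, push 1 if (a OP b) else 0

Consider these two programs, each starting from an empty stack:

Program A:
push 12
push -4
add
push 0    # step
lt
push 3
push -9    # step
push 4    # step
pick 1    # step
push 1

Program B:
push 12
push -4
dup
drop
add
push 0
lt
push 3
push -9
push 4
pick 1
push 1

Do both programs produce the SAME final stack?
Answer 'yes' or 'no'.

Answer: yes

Derivation:
Program A trace:
  After 'push 12': [12]
  After 'push -4': [12, -4]
  After 'add': [8]
  After 'push 0': [8, 0]
  After 'lt': [0]
  After 'push 3': [0, 3]
  After 'push -9': [0, 3, -9]
  After 'push 4': [0, 3, -9, 4]
  After 'pick 1': [0, 3, -9, 4, -9]
  After 'push 1': [0, 3, -9, 4, -9, 1]
Program A final stack: [0, 3, -9, 4, -9, 1]

Program B trace:
  After 'push 12': [12]
  After 'push -4': [12, -4]
  After 'dup': [12, -4, -4]
  After 'drop': [12, -4]
  After 'add': [8]
  After 'push 0': [8, 0]
  After 'lt': [0]
  After 'push 3': [0, 3]
  After 'push -9': [0, 3, -9]
  After 'push 4': [0, 3, -9, 4]
  After 'pick 1': [0, 3, -9, 4, -9]
  After 'push 1': [0, 3, -9, 4, -9, 1]
Program B final stack: [0, 3, -9, 4, -9, 1]
Same: yes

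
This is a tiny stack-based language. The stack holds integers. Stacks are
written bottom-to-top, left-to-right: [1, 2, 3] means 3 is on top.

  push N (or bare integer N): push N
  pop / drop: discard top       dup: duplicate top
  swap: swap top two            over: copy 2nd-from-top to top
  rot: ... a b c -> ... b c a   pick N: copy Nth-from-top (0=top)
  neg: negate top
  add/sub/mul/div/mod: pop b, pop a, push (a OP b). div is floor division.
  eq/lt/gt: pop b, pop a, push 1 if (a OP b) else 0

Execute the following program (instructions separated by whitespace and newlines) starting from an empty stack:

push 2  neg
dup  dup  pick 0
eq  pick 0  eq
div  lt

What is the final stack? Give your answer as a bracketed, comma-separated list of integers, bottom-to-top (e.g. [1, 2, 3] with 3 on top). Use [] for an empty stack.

After 'push 2': [2]
After 'neg': [-2]
After 'dup': [-2, -2]
After 'dup': [-2, -2, -2]
After 'pick 0': [-2, -2, -2, -2]
After 'eq': [-2, -2, 1]
After 'pick 0': [-2, -2, 1, 1]
After 'eq': [-2, -2, 1]
After 'div': [-2, -2]
After 'lt': [0]

Answer: [0]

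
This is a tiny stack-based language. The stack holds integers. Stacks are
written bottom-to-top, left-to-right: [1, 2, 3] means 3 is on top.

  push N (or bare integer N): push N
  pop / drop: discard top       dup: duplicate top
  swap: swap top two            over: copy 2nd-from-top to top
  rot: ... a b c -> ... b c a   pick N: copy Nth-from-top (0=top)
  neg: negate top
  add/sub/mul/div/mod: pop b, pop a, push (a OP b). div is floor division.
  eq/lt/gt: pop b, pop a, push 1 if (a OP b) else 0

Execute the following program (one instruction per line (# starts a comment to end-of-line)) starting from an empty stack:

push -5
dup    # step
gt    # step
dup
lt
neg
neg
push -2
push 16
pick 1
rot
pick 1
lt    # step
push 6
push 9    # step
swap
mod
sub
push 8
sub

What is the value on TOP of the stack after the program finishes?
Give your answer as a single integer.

Answer: -11

Derivation:
After 'push -5': [-5]
After 'dup': [-5, -5]
After 'gt': [0]
After 'dup': [0, 0]
After 'lt': [0]
After 'neg': [0]
After 'neg': [0]
After 'push -2': [0, -2]
After 'push 16': [0, -2, 16]
After 'pick 1': [0, -2, 16, -2]
After 'rot': [0, 16, -2, -2]
After 'pick 1': [0, 16, -2, -2, -2]
After 'lt': [0, 16, -2, 0]
After 'push 6': [0, 16, -2, 0, 6]
After 'push 9': [0, 16, -2, 0, 6, 9]
After 'swap': [0, 16, -2, 0, 9, 6]
After 'mod': [0, 16, -2, 0, 3]
After 'sub': [0, 16, -2, -3]
After 'push 8': [0, 16, -2, -3, 8]
After 'sub': [0, 16, -2, -11]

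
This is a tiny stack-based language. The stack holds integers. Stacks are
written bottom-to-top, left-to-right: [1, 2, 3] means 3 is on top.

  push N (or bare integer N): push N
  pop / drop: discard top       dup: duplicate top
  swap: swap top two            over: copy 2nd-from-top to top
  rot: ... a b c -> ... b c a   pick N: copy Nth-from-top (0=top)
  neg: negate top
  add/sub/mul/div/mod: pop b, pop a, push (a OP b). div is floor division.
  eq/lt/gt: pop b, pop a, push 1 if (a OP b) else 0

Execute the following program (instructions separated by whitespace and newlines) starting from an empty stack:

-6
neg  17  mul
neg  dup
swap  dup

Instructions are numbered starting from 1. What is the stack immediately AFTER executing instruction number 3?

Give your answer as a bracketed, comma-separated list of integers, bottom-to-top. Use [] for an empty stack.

Step 1 ('-6'): [-6]
Step 2 ('neg'): [6]
Step 3 ('17'): [6, 17]

Answer: [6, 17]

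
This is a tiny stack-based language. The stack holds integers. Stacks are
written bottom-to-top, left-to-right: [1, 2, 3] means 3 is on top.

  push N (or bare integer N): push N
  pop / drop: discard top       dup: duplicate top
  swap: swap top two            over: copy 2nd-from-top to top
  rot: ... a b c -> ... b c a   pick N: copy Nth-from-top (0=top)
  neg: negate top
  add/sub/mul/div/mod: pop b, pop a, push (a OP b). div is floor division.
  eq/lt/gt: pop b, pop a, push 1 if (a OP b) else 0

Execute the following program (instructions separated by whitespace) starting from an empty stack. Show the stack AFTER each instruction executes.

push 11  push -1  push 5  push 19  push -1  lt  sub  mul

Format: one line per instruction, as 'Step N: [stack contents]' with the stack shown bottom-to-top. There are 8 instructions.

Step 1: [11]
Step 2: [11, -1]
Step 3: [11, -1, 5]
Step 4: [11, -1, 5, 19]
Step 5: [11, -1, 5, 19, -1]
Step 6: [11, -1, 5, 0]
Step 7: [11, -1, 5]
Step 8: [11, -5]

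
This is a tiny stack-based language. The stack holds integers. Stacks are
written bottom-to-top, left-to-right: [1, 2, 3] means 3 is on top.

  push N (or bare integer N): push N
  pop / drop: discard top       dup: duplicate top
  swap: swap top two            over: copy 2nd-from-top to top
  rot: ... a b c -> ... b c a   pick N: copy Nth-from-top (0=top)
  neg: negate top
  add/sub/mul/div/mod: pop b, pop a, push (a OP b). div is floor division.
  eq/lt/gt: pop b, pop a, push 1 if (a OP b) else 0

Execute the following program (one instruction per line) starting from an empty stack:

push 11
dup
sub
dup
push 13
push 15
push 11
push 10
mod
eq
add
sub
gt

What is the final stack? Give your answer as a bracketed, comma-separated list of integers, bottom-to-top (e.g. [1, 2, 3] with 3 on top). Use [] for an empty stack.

After 'push 11': [11]
After 'dup': [11, 11]
After 'sub': [0]
After 'dup': [0, 0]
After 'push 13': [0, 0, 13]
After 'push 15': [0, 0, 13, 15]
After 'push 11': [0, 0, 13, 15, 11]
After 'push 10': [0, 0, 13, 15, 11, 10]
After 'mod': [0, 0, 13, 15, 1]
After 'eq': [0, 0, 13, 0]
After 'add': [0, 0, 13]
After 'sub': [0, -13]
After 'gt': [1]

Answer: [1]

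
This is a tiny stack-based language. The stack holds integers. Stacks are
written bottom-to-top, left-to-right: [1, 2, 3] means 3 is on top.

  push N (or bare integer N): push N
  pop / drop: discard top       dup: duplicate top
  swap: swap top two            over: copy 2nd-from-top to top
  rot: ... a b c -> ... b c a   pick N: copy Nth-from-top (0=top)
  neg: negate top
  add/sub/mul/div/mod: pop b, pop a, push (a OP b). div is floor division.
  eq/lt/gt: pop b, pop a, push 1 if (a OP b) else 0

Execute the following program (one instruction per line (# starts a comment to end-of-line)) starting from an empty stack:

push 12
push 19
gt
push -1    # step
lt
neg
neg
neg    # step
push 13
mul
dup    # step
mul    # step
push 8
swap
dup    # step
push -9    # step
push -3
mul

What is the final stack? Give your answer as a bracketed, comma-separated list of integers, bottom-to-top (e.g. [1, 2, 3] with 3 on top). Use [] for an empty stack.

Answer: [8, 0, 0, 27]

Derivation:
After 'push 12': [12]
After 'push 19': [12, 19]
After 'gt': [0]
After 'push -1': [0, -1]
After 'lt': [0]
After 'neg': [0]
After 'neg': [0]
After 'neg': [0]
After 'push 13': [0, 13]
After 'mul': [0]
After 'dup': [0, 0]
After 'mul': [0]
After 'push 8': [0, 8]
After 'swap': [8, 0]
After 'dup': [8, 0, 0]
After 'push -9': [8, 0, 0, -9]
After 'push -3': [8, 0, 0, -9, -3]
After 'mul': [8, 0, 0, 27]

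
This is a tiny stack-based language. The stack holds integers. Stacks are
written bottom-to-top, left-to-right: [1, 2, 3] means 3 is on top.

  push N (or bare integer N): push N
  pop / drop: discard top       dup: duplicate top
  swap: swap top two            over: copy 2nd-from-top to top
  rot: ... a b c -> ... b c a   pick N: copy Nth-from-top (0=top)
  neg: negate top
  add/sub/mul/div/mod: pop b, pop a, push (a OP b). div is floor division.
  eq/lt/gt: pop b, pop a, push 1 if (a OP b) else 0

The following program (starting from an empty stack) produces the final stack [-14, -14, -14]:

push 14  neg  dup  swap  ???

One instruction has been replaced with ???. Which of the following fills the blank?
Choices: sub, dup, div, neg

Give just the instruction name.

Stack before ???: [-14, -14]
Stack after ???:  [-14, -14, -14]
Checking each choice:
  sub: produces [0]
  dup: MATCH
  div: produces [1]
  neg: produces [-14, 14]


Answer: dup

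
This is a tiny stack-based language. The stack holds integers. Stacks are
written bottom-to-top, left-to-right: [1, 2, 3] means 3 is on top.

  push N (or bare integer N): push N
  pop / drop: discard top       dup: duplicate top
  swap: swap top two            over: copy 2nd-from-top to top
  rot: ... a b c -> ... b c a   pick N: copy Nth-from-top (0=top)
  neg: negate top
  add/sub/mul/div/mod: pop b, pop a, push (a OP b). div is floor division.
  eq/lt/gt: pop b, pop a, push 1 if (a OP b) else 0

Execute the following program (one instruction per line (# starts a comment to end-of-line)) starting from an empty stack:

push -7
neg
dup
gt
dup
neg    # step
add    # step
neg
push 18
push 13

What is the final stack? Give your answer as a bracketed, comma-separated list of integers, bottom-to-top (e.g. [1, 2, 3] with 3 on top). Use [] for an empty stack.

After 'push -7': [-7]
After 'neg': [7]
After 'dup': [7, 7]
After 'gt': [0]
After 'dup': [0, 0]
After 'neg': [0, 0]
After 'add': [0]
After 'neg': [0]
After 'push 18': [0, 18]
After 'push 13': [0, 18, 13]

Answer: [0, 18, 13]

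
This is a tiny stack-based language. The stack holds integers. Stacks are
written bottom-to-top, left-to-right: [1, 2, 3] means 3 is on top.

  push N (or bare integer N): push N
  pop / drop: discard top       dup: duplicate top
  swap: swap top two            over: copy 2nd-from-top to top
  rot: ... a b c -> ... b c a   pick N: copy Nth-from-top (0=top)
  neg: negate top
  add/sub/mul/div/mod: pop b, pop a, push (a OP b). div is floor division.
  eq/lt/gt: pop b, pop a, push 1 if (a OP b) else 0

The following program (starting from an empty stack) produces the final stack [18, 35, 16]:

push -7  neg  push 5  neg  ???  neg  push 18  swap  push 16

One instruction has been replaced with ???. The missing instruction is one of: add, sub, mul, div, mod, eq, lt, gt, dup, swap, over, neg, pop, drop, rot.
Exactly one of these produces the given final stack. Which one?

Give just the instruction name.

Answer: mul

Derivation:
Stack before ???: [7, -5]
Stack after ???:  [-35]
The instruction that transforms [7, -5] -> [-35] is: mul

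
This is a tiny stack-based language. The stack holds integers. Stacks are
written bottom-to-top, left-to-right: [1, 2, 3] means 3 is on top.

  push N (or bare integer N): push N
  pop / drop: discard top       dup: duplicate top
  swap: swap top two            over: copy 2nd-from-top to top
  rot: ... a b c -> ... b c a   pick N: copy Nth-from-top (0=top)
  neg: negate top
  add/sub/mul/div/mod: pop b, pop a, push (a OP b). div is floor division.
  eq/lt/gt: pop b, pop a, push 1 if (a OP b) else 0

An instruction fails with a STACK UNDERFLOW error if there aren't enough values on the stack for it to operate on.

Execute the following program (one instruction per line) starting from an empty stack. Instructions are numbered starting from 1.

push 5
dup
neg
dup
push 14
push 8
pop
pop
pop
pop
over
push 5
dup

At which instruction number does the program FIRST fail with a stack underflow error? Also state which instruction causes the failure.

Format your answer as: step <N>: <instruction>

Answer: step 11: over

Derivation:
Step 1 ('push 5'): stack = [5], depth = 1
Step 2 ('dup'): stack = [5, 5], depth = 2
Step 3 ('neg'): stack = [5, -5], depth = 2
Step 4 ('dup'): stack = [5, -5, -5], depth = 3
Step 5 ('push 14'): stack = [5, -5, -5, 14], depth = 4
Step 6 ('push 8'): stack = [5, -5, -5, 14, 8], depth = 5
Step 7 ('pop'): stack = [5, -5, -5, 14], depth = 4
Step 8 ('pop'): stack = [5, -5, -5], depth = 3
Step 9 ('pop'): stack = [5, -5], depth = 2
Step 10 ('pop'): stack = [5], depth = 1
Step 11 ('over'): needs 2 value(s) but depth is 1 — STACK UNDERFLOW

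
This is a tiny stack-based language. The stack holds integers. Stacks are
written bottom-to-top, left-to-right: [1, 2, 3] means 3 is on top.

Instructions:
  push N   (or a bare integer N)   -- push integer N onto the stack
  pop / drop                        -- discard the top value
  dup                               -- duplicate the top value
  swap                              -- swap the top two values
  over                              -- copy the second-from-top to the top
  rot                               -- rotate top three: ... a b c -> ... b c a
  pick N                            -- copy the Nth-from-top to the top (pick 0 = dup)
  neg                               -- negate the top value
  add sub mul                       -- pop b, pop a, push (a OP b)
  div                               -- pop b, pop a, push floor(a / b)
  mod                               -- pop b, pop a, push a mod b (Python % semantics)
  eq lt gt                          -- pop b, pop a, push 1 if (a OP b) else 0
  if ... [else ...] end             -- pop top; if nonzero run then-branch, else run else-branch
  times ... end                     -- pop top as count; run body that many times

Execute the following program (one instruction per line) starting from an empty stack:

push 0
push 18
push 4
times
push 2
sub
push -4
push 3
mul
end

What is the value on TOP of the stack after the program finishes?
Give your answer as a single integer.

After 'push 0': [0]
After 'push 18': [0, 18]
After 'push 4': [0, 18, 4]
After 'times': [0, 18]
After 'push 2': [0, 18, 2]
After 'sub': [0, 16]
After 'push -4': [0, 16, -4]
After 'push 3': [0, 16, -4, 3]
After 'mul': [0, 16, -12]
After 'push 2': [0, 16, -12, 2]
  ...
After 'push 2': [0, 16, -14, -12, 2]
After 'sub': [0, 16, -14, -14]
After 'push -4': [0, 16, -14, -14, -4]
After 'push 3': [0, 16, -14, -14, -4, 3]
After 'mul': [0, 16, -14, -14, -12]
After 'push 2': [0, 16, -14, -14, -12, 2]
After 'sub': [0, 16, -14, -14, -14]
After 'push -4': [0, 16, -14, -14, -14, -4]
After 'push 3': [0, 16, -14, -14, -14, -4, 3]
After 'mul': [0, 16, -14, -14, -14, -12]

Answer: -12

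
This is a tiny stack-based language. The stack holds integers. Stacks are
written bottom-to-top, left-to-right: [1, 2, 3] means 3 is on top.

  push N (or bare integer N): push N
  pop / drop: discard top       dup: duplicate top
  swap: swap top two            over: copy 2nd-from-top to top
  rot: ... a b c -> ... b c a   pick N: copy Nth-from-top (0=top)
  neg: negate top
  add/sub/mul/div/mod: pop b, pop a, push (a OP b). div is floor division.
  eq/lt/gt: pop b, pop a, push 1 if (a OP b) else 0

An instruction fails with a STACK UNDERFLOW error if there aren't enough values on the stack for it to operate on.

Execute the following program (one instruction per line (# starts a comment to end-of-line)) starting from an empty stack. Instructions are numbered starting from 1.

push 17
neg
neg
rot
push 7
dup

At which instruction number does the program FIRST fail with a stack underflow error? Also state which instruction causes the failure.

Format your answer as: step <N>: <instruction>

Answer: step 4: rot

Derivation:
Step 1 ('push 17'): stack = [17], depth = 1
Step 2 ('neg'): stack = [-17], depth = 1
Step 3 ('neg'): stack = [17], depth = 1
Step 4 ('rot'): needs 3 value(s) but depth is 1 — STACK UNDERFLOW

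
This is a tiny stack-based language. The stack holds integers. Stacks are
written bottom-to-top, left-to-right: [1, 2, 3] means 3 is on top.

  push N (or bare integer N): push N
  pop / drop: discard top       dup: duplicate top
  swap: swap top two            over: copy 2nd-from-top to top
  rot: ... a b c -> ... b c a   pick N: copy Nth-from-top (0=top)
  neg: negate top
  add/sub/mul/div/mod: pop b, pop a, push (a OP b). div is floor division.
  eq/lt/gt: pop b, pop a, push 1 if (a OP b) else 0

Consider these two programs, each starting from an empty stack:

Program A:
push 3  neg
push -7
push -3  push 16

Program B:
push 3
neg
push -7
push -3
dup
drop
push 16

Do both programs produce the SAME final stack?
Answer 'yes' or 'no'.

Answer: yes

Derivation:
Program A trace:
  After 'push 3': [3]
  After 'neg': [-3]
  After 'push -7': [-3, -7]
  After 'push -3': [-3, -7, -3]
  After 'push 16': [-3, -7, -3, 16]
Program A final stack: [-3, -7, -3, 16]

Program B trace:
  After 'push 3': [3]
  After 'neg': [-3]
  After 'push -7': [-3, -7]
  After 'push -3': [-3, -7, -3]
  After 'dup': [-3, -7, -3, -3]
  After 'drop': [-3, -7, -3]
  After 'push 16': [-3, -7, -3, 16]
Program B final stack: [-3, -7, -3, 16]
Same: yes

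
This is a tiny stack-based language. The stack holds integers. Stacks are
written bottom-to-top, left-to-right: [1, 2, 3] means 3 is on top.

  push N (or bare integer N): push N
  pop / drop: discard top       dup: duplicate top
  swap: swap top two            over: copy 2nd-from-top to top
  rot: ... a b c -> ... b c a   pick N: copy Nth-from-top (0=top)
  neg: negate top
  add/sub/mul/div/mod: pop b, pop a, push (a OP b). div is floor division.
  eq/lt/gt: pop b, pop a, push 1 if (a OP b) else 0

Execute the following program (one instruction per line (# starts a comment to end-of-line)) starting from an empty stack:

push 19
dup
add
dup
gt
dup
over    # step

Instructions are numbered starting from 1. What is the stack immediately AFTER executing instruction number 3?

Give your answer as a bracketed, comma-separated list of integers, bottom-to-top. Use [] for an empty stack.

Answer: [38]

Derivation:
Step 1 ('push 19'): [19]
Step 2 ('dup'): [19, 19]
Step 3 ('add'): [38]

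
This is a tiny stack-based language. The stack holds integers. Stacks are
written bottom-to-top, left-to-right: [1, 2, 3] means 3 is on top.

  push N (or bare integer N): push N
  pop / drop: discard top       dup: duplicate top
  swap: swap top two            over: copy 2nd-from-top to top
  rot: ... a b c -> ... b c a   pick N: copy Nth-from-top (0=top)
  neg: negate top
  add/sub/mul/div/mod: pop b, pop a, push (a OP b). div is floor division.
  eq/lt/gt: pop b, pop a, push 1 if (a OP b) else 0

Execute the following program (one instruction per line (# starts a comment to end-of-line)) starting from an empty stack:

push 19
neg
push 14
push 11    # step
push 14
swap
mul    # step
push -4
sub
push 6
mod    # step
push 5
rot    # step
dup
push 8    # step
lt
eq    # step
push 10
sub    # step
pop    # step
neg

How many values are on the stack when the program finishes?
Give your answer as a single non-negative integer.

After 'push 19': stack = [19] (depth 1)
After 'neg': stack = [-19] (depth 1)
After 'push 14': stack = [-19, 14] (depth 2)
After 'push 11': stack = [-19, 14, 11] (depth 3)
After 'push 14': stack = [-19, 14, 11, 14] (depth 4)
After 'swap': stack = [-19, 14, 14, 11] (depth 4)
After 'mul': stack = [-19, 14, 154] (depth 3)
After 'push -4': stack = [-19, 14, 154, -4] (depth 4)
After 'sub': stack = [-19, 14, 158] (depth 3)
After 'push 6': stack = [-19, 14, 158, 6] (depth 4)
  ...
After 'push 5': stack = [-19, 14, 2, 5] (depth 4)
After 'rot': stack = [-19, 2, 5, 14] (depth 4)
After 'dup': stack = [-19, 2, 5, 14, 14] (depth 5)
After 'push 8': stack = [-19, 2, 5, 14, 14, 8] (depth 6)
After 'lt': stack = [-19, 2, 5, 14, 0] (depth 5)
After 'eq': stack = [-19, 2, 5, 0] (depth 4)
After 'push 10': stack = [-19, 2, 5, 0, 10] (depth 5)
After 'sub': stack = [-19, 2, 5, -10] (depth 4)
After 'pop': stack = [-19, 2, 5] (depth 3)
After 'neg': stack = [-19, 2, -5] (depth 3)

Answer: 3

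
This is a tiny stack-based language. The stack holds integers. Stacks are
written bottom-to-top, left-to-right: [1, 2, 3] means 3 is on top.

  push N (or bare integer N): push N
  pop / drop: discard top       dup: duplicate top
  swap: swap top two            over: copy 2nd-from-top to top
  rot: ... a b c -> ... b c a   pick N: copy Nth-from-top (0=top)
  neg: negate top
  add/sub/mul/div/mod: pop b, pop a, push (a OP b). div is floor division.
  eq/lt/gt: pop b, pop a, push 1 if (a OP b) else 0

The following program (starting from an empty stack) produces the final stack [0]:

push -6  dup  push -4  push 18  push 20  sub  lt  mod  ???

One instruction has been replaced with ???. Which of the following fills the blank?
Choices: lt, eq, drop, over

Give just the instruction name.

Stack before ???: [-6, 0]
Stack after ???:  [0]
Checking each choice:
  lt: produces [1]
  eq: MATCH
  drop: produces [-6]
  over: produces [-6, 0, -6]


Answer: eq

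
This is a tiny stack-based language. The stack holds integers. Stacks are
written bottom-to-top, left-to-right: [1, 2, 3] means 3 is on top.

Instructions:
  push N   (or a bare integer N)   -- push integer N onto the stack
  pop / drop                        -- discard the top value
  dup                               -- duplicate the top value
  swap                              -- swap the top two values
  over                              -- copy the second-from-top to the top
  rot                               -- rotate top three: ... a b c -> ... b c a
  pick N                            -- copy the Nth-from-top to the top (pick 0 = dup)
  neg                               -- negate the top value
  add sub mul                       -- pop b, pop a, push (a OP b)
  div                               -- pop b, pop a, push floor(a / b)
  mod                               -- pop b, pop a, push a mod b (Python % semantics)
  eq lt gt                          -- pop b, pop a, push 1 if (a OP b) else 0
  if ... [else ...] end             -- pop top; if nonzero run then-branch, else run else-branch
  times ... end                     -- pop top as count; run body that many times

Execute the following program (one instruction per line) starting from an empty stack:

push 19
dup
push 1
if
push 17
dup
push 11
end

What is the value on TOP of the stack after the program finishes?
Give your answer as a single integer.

Answer: 11

Derivation:
After 'push 19': [19]
After 'dup': [19, 19]
After 'push 1': [19, 19, 1]
After 'if': [19, 19]
After 'push 17': [19, 19, 17]
After 'dup': [19, 19, 17, 17]
After 'push 11': [19, 19, 17, 17, 11]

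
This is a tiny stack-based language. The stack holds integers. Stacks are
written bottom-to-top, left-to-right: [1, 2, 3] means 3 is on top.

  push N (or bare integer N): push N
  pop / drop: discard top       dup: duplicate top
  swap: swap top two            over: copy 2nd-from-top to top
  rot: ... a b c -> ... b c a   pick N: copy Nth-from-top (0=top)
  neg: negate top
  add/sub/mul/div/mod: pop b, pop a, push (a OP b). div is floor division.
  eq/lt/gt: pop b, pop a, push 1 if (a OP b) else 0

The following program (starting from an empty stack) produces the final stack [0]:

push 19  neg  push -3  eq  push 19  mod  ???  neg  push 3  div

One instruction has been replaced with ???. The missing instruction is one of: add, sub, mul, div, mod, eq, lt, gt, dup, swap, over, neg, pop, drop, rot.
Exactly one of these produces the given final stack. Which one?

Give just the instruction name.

Answer: neg

Derivation:
Stack before ???: [0]
Stack after ???:  [0]
The instruction that transforms [0] -> [0] is: neg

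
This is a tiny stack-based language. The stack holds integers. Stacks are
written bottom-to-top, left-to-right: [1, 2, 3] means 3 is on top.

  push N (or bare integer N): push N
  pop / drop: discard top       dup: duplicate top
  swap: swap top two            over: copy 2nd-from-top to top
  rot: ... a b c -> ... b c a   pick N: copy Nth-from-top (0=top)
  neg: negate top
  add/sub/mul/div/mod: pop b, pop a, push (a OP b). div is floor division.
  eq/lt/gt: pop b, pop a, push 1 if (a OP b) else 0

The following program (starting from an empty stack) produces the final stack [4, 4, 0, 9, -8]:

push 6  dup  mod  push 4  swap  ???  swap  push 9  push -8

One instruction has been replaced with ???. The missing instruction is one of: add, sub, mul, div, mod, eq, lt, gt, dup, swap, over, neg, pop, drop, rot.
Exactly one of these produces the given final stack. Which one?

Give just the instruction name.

Answer: over

Derivation:
Stack before ???: [4, 0]
Stack after ???:  [4, 0, 4]
The instruction that transforms [4, 0] -> [4, 0, 4] is: over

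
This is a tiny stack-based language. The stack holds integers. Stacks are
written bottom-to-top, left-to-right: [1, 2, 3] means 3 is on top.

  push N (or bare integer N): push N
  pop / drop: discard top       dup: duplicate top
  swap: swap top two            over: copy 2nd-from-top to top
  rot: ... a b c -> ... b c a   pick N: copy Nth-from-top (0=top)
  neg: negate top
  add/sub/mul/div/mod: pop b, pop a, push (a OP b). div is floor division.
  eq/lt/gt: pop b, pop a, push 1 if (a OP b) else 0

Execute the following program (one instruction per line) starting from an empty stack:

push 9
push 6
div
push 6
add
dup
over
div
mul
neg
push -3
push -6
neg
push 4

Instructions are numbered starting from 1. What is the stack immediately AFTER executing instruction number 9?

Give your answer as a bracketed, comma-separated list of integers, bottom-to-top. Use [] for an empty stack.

Answer: [7]

Derivation:
Step 1 ('push 9'): [9]
Step 2 ('push 6'): [9, 6]
Step 3 ('div'): [1]
Step 4 ('push 6'): [1, 6]
Step 5 ('add'): [7]
Step 6 ('dup'): [7, 7]
Step 7 ('over'): [7, 7, 7]
Step 8 ('div'): [7, 1]
Step 9 ('mul'): [7]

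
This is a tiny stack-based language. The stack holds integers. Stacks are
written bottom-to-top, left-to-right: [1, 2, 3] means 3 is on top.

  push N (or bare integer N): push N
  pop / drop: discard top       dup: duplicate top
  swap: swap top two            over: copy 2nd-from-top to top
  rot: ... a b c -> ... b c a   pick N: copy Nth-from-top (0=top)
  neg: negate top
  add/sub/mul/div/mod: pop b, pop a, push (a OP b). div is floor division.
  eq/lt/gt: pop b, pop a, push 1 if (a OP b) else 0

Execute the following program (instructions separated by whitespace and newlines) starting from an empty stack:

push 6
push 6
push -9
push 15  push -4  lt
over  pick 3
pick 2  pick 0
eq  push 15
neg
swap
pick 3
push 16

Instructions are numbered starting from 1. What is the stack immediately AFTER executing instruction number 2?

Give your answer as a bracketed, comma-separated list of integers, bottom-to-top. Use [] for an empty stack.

Answer: [6, 6]

Derivation:
Step 1 ('push 6'): [6]
Step 2 ('push 6'): [6, 6]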